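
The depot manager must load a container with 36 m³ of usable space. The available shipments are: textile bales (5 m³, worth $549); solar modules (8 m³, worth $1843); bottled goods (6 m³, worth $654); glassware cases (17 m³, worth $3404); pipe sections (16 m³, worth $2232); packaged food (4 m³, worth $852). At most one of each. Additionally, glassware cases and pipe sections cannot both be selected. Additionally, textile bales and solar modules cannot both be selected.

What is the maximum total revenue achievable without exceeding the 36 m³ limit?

6753

Taking solar modules + bottled goods + glassware cases + packaged food: 35 m³ used, 6753 in revenue.
The closest alternative, solar modules + glassware cases + packaged food, reaches only 6099.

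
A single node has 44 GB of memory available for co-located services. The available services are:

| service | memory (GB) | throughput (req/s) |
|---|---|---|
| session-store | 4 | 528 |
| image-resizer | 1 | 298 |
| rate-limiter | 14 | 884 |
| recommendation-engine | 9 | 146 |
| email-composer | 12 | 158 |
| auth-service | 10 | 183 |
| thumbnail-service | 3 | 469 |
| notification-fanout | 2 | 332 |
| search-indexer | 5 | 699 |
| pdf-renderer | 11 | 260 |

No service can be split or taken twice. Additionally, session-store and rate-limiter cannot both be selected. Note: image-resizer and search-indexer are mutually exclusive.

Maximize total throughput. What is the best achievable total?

Density check — image-resizer 298.00, notification-fanout 166.00, thumbnail-service 156.33, search-indexer 139.80 are the best per GB.
Best packing: rate-limiter + recommendation-engine + thumbnail-service + notification-fanout + search-indexer + pdf-renderer — 44 GB, 2790 total.

2790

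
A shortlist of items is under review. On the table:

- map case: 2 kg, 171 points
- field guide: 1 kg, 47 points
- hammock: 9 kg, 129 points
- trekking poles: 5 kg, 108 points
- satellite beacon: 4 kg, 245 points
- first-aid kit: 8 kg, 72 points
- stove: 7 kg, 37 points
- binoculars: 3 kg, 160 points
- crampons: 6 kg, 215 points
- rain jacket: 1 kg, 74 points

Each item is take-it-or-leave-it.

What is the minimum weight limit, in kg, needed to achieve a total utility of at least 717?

14

Minimise kg subject to total utility ≥ 717.
Taking map case + field guide + satellite beacon + crampons + rain jacket gives 752 (≥ 717) for 14 kg.
Any bundle with less than 14 kg falls short of 717.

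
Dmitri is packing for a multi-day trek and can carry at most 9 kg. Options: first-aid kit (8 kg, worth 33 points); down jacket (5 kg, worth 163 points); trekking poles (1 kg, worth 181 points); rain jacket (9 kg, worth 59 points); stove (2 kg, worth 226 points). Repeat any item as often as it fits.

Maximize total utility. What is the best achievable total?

1629

Taking 9×trekking poles: 9 kg used, 1629 in utility.
Every other selection either busts 9 kg or fails to beat 1629.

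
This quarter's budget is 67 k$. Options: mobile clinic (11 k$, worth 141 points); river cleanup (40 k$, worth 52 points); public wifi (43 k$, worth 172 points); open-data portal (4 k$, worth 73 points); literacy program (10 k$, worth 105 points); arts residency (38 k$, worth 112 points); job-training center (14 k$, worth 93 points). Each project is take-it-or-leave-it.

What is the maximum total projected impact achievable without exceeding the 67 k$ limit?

Filling by ratio: mobile clinic + open-data portal + literacy program + job-training center for 412, with 28 k$ left unused.
Dropping job-training center frees 14 k$; slotting in arts residency (38 k$) lifts the total to 431 at 63 k$.
The spare 4 k$ is too small for any remaining project, and no exchange beats 431.

431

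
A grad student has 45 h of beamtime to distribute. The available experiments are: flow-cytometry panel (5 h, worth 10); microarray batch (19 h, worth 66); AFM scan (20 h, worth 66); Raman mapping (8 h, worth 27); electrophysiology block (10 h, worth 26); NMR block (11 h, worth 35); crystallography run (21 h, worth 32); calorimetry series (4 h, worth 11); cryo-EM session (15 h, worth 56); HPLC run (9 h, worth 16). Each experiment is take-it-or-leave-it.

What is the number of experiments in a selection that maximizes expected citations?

3

Best achievable expected citations is 157.
microarray batch + NMR block + cryo-EM session hits 157 at 45 h.
All optima have 3 experiments.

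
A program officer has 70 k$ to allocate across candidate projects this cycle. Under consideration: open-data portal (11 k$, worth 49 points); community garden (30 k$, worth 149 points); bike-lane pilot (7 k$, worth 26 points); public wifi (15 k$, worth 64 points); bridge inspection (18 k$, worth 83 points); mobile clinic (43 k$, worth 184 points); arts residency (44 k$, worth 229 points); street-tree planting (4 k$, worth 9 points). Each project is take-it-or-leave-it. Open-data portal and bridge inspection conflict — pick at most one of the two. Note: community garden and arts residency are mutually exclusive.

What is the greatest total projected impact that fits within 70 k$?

342

Ranking by ratio (projected impact/k$): arts residency 5.20, community garden 4.97, bridge inspection 4.61.
Taking the top-ratio projects first gives bike-lane pilot + bridge inspection + arts residency for 338 (69 k$).
Replace bike-lane pilot and bridge inspection with open-data portal + public wifi: the trade gains 4 net, giving 342 at 70 k$.
Runner-up bike-lane pilot + bridge inspection + arts residency tops out at 338.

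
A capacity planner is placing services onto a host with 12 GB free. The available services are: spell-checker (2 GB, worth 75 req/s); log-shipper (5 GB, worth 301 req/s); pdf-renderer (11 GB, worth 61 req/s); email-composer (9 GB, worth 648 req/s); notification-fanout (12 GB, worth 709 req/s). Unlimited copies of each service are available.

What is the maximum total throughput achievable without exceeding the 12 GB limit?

Density check — email-composer 72.00, log-shipper 60.20, notification-fanout 59.08, spell-checker 37.50 are the best per GB.
Best packing: spell-checker + email-composer — 11 GB, 723 total.
No other feasible combination exceeds 723.

723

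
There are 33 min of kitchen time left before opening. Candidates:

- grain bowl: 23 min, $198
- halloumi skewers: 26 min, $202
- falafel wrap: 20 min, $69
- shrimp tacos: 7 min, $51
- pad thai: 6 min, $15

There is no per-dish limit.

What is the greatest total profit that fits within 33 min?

253

A density-first pass picks grain bowl + shrimp tacos — 249 at 30 min.
The 23 min tied up in grain bowl is better spent on halloumi skewers — total rises to 253 (33 min).
Every other selection either busts 33 min or fails to beat 253.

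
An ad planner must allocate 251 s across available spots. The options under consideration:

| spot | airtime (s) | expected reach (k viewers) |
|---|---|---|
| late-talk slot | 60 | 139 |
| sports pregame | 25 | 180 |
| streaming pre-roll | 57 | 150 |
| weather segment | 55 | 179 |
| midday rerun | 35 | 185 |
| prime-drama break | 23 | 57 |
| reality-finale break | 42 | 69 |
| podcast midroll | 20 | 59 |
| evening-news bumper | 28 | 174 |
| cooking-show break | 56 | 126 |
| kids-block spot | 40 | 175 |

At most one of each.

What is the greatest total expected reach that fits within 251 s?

1043

By expected reach per s: sports pregame 7.20, evening-news bumper 6.21, midday rerun 5.29 lead.
The ratio heuristic lands on sports pregame + weather segment + midday rerun + prime-drama break + podcast midroll + evening-news bumper + kids-block spot (1009) but leaves 25 s idle.
Dropping prime-drama break and podcast midroll frees 43 s; slotting in streaming pre-roll (57 s) lifts the total to 1043 at 240 s.
Nothing else within 251 s beats 1043.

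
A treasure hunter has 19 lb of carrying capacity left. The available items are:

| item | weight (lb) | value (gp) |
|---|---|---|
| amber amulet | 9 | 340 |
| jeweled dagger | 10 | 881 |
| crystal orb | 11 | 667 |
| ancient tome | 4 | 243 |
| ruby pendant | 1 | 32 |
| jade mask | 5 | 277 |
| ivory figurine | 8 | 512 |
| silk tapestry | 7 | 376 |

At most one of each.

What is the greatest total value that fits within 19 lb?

1425

Ranking by ratio (value/lb): jeweled dagger 88.10, ivory figurine 64.00, ancient tome 60.75.
Jeweled dagger + ruby pendant + ivory figurine uses 19 of the 19 lb and totals 1425.
Next best is jeweled dagger + ancient tome + jade mask at 1401 (19 lb) — short by 24.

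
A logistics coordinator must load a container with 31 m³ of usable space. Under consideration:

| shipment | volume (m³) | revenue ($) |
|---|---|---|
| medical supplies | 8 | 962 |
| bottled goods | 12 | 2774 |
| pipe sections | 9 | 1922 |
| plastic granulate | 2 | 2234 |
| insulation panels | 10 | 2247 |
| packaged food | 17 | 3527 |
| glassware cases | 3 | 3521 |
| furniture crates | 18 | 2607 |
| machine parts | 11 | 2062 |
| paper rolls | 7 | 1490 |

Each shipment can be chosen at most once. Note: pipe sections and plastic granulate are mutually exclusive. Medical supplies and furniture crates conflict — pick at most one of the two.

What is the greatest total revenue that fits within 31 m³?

10776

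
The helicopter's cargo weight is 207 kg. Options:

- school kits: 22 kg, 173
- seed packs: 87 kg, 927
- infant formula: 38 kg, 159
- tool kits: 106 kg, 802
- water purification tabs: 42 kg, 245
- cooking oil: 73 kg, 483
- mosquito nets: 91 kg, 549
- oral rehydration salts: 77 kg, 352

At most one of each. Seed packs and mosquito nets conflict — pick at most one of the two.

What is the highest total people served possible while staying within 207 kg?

1729

Filling by ratio: school kits + seed packs + cooking oil for 1583, with 25 kg left unused.
Dropping school kits and cooking oil frees 95 kg; slotting in tool kits (106 kg) lifts the total to 1729 at 193 kg.
Next best is seed packs + water purification tabs + cooking oil at 1655 (202 kg) — short by 74.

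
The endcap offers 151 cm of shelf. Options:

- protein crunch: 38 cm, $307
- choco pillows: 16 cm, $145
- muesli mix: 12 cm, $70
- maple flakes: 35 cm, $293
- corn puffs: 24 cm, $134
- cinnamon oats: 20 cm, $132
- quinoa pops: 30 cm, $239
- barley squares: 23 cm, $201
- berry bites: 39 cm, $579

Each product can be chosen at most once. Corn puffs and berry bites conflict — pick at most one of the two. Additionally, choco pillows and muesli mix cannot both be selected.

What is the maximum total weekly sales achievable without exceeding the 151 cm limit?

Best packing: protein crunch + choco pillows + maple flakes + barley squares + berry bites — 151 cm, 1525 total.
Next best is protein crunch + choco pillows + quinoa pops + barley squares + berry bites at 1471 (146 cm) — short by 54.

1525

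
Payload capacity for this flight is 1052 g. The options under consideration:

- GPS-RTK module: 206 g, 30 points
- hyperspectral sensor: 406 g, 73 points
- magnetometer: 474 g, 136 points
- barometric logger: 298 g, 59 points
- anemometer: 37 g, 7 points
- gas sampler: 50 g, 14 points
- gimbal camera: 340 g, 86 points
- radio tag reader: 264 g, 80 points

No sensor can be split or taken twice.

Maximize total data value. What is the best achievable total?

A density-first pass picks GPS-RTK module + magnetometer + anemometer + gas sampler + radio tag reader — 267 at 1031 g.
The 293 g tied up in GPS-RTK module and anemometer and gas sampler is better spent on barometric logger — total rises to 275 (1036 g).
The spare 16 g is too small for any remaining sensor, and no exchange beats 275.

275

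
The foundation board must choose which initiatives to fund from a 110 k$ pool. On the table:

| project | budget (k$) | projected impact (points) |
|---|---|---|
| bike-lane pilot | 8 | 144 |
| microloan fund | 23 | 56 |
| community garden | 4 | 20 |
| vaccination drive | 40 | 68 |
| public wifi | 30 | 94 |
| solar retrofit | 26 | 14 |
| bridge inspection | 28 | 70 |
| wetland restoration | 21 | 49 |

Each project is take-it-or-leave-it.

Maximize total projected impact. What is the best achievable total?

Density check — bike-lane pilot 18.00, community garden 5.00, public wifi 3.13, bridge inspection 2.50 are the best per k$.
Taking the top-ratio projects first gives bike-lane pilot + microloan fund + community garden + public wifi + bridge inspection for 384 (93 k$).
Dropping community garden frees 4 k$; slotting in wetland restoration (21 k$) lifts the total to 413 at 110 k$.
The closest alternative, bike-lane pilot + community garden + vaccination drive + public wifi + bridge inspection, reaches only 396.

413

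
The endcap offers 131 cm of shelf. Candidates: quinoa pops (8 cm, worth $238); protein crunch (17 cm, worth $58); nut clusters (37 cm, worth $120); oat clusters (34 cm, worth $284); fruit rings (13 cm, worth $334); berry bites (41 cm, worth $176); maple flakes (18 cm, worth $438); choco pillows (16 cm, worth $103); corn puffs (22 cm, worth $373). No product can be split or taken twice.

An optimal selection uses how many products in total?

Optimal total is 1828.
One optimal bundle: quinoa pops + protein crunch + oat clusters + fruit rings + maple flakes + choco pillows + corn puffs (128 cm).
All optima have 7 products.

7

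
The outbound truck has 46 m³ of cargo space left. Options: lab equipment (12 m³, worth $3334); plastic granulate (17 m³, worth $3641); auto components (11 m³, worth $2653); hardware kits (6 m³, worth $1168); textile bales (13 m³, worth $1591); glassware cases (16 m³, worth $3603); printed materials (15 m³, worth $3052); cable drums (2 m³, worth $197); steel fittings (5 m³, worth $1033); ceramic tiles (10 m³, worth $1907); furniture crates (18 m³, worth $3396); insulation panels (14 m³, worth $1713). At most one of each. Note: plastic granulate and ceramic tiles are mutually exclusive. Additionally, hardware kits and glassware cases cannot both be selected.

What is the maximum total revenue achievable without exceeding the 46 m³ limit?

Density check — lab equipment 277.83, auto components 241.18, glassware cases 225.19, plastic granulate 214.18 are the best per m³.
Best packing: lab equipment + auto components + glassware cases + cable drums + steel fittings — 46 m³, 10820 total.
Every other selection either busts 46 m³ or breaks a pairing rule or fails to beat 10820.

10820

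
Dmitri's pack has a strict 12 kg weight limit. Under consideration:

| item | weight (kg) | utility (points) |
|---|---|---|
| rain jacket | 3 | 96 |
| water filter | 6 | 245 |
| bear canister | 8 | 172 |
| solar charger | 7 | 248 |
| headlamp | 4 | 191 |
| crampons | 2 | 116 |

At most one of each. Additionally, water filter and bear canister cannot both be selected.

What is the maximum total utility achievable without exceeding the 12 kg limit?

552

The ratio ordering already packs tightly: water filter + headlamp + crampons, 12 kg, 552.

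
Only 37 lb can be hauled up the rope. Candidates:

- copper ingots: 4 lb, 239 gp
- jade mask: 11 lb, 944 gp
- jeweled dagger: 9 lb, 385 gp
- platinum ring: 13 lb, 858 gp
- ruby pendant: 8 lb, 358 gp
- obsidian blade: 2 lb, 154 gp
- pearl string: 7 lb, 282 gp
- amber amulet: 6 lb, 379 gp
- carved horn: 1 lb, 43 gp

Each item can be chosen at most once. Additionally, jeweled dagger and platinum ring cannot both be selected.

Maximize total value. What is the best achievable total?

2617

Density check — jade mask 85.82, obsidian blade 77.00, platinum ring 66.00, amber amulet 63.17 are the best per lb.
The ratio ordering already packs tightly: copper ingots + jade mask + platinum ring + obsidian blade + amber amulet + carved horn, 37 lb, 2617.
Runner-up copper ingots + jade mask + platinum ring + obsidian blade + amber amulet tops out at 2574.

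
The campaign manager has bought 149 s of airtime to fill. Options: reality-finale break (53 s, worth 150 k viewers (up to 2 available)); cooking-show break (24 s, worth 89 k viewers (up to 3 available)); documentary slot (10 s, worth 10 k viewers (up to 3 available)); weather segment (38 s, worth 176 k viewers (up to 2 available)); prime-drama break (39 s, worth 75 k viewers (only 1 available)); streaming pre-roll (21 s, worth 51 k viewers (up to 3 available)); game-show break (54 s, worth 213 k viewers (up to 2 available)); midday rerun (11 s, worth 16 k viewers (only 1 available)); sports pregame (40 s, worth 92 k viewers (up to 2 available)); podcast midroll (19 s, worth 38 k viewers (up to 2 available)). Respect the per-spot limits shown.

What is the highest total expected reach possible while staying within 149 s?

619

Greedy by ratio would take 2×weather segment + game-show break + podcast midroll: 149 s used, total 603.
The 73 s tied up in game-show break and podcast midroll is better spent on 3×cooking-show break — total rises to 619 (148 s).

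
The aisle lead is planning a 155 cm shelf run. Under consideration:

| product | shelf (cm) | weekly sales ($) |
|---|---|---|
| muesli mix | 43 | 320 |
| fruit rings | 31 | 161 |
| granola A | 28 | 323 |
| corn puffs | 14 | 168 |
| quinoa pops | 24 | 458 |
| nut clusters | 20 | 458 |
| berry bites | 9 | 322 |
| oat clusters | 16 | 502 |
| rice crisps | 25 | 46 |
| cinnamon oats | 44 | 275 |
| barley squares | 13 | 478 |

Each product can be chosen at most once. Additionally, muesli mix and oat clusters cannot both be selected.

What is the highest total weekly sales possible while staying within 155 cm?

Best packing: fruit rings + granola A + corn puffs + quinoa pops + nut clusters + berry bites + oat clusters + barley squares — 155 cm, 2870 total.

2870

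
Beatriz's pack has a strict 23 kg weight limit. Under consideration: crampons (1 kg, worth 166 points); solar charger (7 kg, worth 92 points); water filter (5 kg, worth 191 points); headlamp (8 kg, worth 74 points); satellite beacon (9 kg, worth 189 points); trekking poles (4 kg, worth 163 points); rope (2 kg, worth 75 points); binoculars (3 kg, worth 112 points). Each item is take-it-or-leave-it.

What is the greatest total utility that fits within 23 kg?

The ratio heuristic lands on crampons + solar charger + water filter + trekking poles + rope + binoculars (799) but leaves 1 kg idle.
Dropping solar charger and rope frees 9 kg; slotting in satellite beacon (9 kg) lifts the total to 821 at 22 kg.
The closest alternative, crampons + solar charger + water filter + trekking poles + rope + binoculars, reaches only 799.

821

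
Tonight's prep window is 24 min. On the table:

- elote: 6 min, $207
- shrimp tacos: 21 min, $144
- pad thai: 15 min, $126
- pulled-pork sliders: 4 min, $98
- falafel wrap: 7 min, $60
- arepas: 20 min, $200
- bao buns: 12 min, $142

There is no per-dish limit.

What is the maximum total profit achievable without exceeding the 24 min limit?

By profit per min: elote 34.50, pulled-pork sliders 24.50, bao buns 11.83 lead.
4×elote uses 24 of the 24 min and totals 828.
No other feasible combination exceeds 828.

828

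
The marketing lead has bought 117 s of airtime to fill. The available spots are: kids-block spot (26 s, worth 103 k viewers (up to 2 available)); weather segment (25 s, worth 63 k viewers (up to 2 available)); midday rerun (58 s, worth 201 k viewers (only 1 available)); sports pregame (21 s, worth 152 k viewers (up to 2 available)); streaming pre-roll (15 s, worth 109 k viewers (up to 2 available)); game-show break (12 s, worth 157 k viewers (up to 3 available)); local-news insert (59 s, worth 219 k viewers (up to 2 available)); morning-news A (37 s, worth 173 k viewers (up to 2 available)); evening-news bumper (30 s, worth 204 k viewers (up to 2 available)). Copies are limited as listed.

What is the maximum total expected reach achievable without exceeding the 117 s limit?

1045

A density-first pass picks 2×sports pregame + 2×streaming pre-roll + 3×game-show break — 993 at 108 s.
Replace sports pregame with evening-news bumper: the trade gains 52 net, giving 1045 at 117 s.
Nothing else within 117 s beats 1045.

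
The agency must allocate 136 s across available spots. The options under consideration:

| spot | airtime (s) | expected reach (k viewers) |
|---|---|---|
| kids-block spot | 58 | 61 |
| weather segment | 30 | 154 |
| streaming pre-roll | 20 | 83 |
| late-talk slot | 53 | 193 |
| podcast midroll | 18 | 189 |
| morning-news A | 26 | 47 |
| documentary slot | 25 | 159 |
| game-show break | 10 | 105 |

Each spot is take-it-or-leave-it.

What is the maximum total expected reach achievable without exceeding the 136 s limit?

Ranking by ratio (expected reach/s): podcast midroll 10.50, game-show break 10.50, documentary slot 6.36, weather segment 5.13.
Taking the top-ratio spots first gives weather segment + streaming pre-roll + podcast midroll + morning-news A + documentary slot + game-show break for 737 (129 s).
Replace streaming pre-roll and morning-news A with late-talk slot: the trade gains 63 net, giving 800 at 136 s.
The closest alternative, weather segment + streaming pre-roll + podcast midroll + morning-news A + documentary slot + game-show break, reaches only 737.

800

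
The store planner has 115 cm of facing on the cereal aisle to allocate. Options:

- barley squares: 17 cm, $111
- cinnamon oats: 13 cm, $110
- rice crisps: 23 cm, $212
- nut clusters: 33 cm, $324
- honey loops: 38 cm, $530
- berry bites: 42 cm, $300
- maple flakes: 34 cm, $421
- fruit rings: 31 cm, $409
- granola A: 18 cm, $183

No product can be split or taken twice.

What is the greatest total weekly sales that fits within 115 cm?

1373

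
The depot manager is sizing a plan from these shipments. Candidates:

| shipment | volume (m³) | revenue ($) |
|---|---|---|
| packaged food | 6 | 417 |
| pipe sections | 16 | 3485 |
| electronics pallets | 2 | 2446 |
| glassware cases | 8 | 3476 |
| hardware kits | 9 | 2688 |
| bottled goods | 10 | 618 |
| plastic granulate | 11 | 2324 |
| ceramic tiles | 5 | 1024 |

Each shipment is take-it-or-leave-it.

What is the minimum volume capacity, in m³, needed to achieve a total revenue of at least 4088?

Need the lightest bundle worth ≥ 4088.
electronics pallets + glassware cases: 5922 revenue at 10 m³.
Below 10 m³ the best achievable stays under 4088.

10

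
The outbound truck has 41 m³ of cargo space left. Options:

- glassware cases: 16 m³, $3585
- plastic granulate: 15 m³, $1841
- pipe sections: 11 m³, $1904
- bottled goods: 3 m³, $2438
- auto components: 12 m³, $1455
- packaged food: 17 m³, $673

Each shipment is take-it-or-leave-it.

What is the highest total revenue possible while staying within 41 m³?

7927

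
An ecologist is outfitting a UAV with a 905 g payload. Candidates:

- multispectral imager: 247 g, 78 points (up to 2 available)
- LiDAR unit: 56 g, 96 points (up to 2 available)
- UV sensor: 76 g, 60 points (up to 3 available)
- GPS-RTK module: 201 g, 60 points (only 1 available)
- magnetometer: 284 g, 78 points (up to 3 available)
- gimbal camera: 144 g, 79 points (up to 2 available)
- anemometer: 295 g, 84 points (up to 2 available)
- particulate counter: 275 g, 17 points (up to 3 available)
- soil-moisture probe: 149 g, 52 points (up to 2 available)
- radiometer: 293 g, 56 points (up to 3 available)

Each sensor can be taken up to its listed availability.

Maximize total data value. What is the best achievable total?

608

Greedy by ratio would take 2×LiDAR unit + 3×UV sensor + 2×gimbal camera + soil-moisture probe: 777 g used, total 582.
Replace soil-moisture probe with multispectral imager: the trade gains 26 net, giving 608 at 875 g.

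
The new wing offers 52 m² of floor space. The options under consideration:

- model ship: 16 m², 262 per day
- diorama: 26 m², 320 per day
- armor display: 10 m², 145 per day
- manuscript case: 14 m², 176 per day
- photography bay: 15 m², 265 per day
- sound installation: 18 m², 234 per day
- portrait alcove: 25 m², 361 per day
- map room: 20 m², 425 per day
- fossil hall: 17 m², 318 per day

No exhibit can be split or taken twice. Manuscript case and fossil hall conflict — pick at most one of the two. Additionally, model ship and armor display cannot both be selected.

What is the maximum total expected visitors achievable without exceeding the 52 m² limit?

1008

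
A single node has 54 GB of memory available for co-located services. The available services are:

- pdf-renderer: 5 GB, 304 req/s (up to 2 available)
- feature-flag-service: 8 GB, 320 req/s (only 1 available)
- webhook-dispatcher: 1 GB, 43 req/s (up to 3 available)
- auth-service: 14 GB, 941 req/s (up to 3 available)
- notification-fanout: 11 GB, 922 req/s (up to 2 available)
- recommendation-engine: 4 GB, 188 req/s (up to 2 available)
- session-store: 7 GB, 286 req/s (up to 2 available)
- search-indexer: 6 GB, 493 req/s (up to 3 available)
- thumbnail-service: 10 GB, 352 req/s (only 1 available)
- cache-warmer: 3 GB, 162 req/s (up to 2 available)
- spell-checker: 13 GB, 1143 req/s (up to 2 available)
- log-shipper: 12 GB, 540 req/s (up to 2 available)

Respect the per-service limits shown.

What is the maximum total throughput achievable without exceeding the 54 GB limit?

Taking 2×notification-fanout + search-indexer + 2×spell-checker: 54 GB used, 4623 in throughput.
That's the maximum — no swap from here does better than 4623.

4623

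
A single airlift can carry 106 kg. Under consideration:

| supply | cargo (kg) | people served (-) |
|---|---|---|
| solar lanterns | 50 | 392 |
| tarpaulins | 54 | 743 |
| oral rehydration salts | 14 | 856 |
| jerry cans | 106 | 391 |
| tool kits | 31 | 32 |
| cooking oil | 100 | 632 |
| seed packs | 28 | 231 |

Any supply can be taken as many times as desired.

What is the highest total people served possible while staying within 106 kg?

Taking 7×oral rehydration salts: 98 kg used, 5992 in people served.

5992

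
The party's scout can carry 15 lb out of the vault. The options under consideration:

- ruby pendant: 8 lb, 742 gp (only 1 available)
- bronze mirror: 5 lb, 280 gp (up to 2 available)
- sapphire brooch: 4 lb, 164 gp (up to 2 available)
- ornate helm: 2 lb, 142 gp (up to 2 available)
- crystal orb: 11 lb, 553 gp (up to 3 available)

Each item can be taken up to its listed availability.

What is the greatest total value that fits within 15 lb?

1164

Density check — ruby pendant 92.75, ornate helm 71.00, bronze mirror 56.00 are the best per lb.
Greedy by ratio would take ruby pendant + 2×ornate helm: 12 lb used, total 1026.
The 2 lb tied up in ornate helm is better spent on bronze mirror — total rises to 1164 (15 lb).
Every other selection either busts 15 lb or exceeds an availability limit or fails to beat 1164.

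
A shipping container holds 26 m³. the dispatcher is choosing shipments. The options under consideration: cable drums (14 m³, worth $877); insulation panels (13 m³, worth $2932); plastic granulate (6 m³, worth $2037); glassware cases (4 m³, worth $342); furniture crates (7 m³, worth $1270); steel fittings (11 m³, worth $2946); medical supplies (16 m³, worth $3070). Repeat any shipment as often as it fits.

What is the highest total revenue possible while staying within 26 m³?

By revenue per m³: plastic granulate 339.50, steel fittings 267.82, insulation panels 225.54, medical supplies 191.88 lead.
The ratio ordering already packs tightly: 4×plastic granulate, 24 m³, 8148.
Nothing else within 26 m³ beats 8148.

8148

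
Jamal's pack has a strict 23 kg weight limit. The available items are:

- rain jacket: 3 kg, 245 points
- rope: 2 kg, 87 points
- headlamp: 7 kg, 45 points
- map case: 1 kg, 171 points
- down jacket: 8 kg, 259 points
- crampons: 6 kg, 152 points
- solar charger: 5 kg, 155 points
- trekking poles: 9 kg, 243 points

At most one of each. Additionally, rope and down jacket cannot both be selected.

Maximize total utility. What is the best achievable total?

982

Rain jacket + map case + down jacket + crampons + solar charger uses 23 of the 23 kg and totals 982.
No other feasible combination exceeds 982.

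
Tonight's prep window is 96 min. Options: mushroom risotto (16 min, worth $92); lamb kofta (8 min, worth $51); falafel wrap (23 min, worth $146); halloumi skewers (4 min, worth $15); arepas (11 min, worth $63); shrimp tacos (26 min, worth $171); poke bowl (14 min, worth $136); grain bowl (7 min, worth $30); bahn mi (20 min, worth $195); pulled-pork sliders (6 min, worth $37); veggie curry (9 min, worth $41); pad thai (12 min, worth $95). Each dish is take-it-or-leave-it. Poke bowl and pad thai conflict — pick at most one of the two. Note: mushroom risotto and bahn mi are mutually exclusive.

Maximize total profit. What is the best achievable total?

715

By profit per min: bahn mi 9.75, poke bowl 9.71, pad thai 7.92, shrimp tacos 6.58 lead.
Falafel wrap + shrimp tacos + poke bowl + grain bowl + bahn mi + pulled-pork sliders uses 96 of the 96 min and totals 715.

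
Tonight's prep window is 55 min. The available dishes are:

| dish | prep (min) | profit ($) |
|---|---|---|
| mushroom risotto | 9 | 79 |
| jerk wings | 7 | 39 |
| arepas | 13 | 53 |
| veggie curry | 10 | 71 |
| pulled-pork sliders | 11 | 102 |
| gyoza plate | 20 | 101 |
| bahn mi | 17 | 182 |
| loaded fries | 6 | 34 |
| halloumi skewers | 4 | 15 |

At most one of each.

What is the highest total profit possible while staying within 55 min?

473

Density check — bahn mi 10.71, pulled-pork sliders 9.27, mushroom risotto 8.78, veggie curry 7.10 are the best per min.
Taking the top-ratio dishes first gives mushroom risotto + veggie curry + pulled-pork sliders + bahn mi + loaded fries for 468 (53 min).
The 6 min tied up in loaded fries is better spent on jerk wings — total rises to 473 (54 min).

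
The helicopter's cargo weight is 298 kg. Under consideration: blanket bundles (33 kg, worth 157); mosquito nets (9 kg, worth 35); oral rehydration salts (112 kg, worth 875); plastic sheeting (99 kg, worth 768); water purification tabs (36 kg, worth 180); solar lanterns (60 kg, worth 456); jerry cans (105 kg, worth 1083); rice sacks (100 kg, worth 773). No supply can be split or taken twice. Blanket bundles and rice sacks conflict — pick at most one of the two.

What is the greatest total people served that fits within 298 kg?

2464

By people served per kg: jerry cans 10.31, oral rehydration salts 7.81, plastic sheeting 7.76 lead.
Filling by ratio: mosquito nets + oral rehydration salts + solar lanterns + jerry cans for 2449, with 12 kg left unused.
Dropping mosquito nets and oral rehydration salts frees 121 kg; slotting in blanket bundles + plastic sheeting (132 kg) lifts the total to 2464 at 297 kg.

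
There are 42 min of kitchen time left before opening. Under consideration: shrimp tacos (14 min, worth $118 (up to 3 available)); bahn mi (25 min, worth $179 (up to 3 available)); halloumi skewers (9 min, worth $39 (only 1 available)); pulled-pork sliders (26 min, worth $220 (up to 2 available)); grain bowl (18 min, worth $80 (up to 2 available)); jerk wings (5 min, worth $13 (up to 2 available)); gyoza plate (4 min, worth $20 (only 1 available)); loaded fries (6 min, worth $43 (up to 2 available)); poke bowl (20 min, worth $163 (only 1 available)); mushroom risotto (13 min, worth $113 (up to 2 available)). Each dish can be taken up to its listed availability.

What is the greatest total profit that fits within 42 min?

Greedy by ratio would take shrimp tacos + 2×mushroom risotto: 40 min used, total 344.
Replace 2×mushroom risotto with 2×shrimp tacos: the trade gains 10 net, giving 354 at 42 min.
No other feasible combination exceeds 354.

354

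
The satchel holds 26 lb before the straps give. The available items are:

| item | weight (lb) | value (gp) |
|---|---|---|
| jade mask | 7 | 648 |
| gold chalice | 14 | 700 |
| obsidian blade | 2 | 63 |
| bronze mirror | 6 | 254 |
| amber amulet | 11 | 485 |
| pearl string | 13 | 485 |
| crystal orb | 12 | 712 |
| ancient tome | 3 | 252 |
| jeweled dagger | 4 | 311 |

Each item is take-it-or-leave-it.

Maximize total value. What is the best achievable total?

1923

Best packing: jade mask + crystal orb + ancient tome + jeweled dagger — 26 lb, 1923 total.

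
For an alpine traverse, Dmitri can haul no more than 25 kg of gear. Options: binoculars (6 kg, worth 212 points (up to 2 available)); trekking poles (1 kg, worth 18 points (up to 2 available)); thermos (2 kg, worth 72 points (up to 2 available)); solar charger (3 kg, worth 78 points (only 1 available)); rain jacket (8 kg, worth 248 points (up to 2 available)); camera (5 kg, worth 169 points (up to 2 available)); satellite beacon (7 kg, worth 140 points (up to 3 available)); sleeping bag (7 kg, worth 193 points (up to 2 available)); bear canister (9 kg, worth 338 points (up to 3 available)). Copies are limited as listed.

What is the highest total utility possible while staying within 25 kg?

Greedy by ratio would take 2×thermos + solar charger + 2×bear canister: 25 kg used, total 898.
The 5 kg tied up in thermos and solar charger is better spent on camera — total rises to 917 (25 kg).
Nothing else within 25 kg beats 917.

917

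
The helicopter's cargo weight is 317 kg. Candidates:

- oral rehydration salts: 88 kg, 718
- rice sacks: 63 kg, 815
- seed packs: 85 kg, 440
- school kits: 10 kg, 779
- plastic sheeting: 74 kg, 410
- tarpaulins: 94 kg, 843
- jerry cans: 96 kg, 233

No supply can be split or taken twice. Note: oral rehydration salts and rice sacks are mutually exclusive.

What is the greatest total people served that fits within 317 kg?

Rice sacks + seed packs + school kits + tarpaulins uses 252 of the 317 kg and totals 2877.
Next best is rice sacks + school kits + plastic sheeting + tarpaulins at 2847 (241 kg) — short by 30.

2877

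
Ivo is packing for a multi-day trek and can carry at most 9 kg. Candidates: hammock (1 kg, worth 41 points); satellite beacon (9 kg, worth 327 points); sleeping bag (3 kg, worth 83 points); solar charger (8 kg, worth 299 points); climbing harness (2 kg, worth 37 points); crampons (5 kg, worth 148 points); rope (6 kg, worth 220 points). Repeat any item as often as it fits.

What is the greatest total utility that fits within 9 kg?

369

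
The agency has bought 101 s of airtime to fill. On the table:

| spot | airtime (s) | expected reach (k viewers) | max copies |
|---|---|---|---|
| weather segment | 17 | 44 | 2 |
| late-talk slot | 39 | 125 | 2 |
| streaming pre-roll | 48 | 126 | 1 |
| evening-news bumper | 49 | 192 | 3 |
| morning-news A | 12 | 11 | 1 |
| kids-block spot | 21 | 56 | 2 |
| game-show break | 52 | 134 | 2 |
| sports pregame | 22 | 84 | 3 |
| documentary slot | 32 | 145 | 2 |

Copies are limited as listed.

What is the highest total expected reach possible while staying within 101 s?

Filling by ratio: morning-news A + sports pregame + 2×documentary slot for 385, with 3 s left unused.
The 44 s tied up in morning-news A and documentary slot is better spent on 2×sports pregame — total rises to 397 (98 s).

397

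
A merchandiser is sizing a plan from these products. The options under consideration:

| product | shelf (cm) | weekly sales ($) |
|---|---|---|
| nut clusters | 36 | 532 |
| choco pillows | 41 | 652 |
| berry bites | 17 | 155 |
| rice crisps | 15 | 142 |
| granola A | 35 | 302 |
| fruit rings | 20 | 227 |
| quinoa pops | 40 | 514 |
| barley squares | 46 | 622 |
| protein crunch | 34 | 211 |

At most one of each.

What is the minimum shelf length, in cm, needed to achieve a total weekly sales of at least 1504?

112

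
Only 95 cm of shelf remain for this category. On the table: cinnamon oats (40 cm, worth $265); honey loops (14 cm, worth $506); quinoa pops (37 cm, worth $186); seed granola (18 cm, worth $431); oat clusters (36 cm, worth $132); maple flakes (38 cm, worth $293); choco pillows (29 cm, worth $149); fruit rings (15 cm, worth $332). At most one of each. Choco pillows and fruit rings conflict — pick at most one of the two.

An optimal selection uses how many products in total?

Best achievable weekly sales is 1562.
For example honey loops + seed granola + maple flakes + fruit rings achieves it, using 85 cm.
Any selection reaching 1562 contains exactly 4 products.

4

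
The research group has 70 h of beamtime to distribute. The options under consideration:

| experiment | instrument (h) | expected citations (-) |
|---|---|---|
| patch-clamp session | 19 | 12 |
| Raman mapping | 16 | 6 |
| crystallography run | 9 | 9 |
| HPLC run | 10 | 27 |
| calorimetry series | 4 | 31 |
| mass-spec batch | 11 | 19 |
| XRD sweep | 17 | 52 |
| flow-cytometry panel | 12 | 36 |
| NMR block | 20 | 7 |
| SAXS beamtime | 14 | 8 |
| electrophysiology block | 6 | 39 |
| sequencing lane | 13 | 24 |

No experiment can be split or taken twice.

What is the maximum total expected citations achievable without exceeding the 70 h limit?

213

Taking the top-ratio experiments first gives HPLC run + calorimetry series + XRD sweep + flow-cytometry panel + electrophysiology block + sequencing lane for 209 (62 h).
The 13 h tied up in sequencing lane is better spent on crystallography run + mass-spec batch — total rises to 213 (69 h).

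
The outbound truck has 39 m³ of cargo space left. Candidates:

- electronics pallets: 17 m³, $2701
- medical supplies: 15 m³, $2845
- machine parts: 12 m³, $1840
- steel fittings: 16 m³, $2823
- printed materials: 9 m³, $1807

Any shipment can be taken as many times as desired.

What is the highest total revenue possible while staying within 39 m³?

Ranking by ratio (revenue/m³): printed materials 200.78, medical supplies 189.67, steel fittings 176.44.
Taking the top-ratio shipments first gives 4×printed materials for 7228 (36 m³).
The 27 m³ tied up in 3×printed materials is better spent on 2×medical supplies — total rises to 7497 (39 m³).
Nothing else within 39 m³ beats 7497.

7497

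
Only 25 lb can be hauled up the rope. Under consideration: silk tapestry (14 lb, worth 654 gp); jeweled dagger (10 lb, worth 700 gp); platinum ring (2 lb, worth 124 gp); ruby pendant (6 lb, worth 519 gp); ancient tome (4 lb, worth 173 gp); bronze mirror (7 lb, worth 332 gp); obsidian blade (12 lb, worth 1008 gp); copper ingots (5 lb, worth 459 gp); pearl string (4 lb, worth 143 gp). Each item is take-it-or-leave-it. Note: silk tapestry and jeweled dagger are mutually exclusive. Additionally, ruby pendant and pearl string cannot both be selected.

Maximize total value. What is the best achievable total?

2110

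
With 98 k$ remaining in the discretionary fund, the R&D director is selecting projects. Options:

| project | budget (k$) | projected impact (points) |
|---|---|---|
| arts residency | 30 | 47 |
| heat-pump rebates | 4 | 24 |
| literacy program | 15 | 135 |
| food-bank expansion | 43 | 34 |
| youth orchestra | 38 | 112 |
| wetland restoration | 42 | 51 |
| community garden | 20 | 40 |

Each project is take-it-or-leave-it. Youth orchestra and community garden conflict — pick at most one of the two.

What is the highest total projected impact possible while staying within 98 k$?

Density check — literacy program 9.00, heat-pump rebates 6.00, youth orchestra 2.95 are the best per k$.
Taking arts residency + heat-pump rebates + literacy program + youth orchestra: 87 k$ used, 318 in projected impact.
The closest alternative, literacy program + youth orchestra + wetland restoration, reaches only 298.

318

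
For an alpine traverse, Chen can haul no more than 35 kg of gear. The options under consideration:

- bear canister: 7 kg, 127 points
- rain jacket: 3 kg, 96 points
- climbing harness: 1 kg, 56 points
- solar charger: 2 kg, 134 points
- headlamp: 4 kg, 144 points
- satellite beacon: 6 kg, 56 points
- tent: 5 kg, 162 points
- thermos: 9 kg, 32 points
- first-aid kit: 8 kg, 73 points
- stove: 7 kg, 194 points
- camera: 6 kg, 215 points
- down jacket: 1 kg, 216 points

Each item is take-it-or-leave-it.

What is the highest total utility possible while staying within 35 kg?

1288

Ranking by ratio (utility/kg): down jacket 216.00, solar charger 67.00, climbing harness 56.00, headlamp 36.00.
Greedy by ratio would take rain jacket + climbing harness + solar charger + headlamp + satellite beacon + tent + stove + camera + down jacket: 35 kg used, total 1273.
Dropping climbing harness and satellite beacon frees 7 kg; slotting in bear canister (7 kg) lifts the total to 1288 at 35 kg.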